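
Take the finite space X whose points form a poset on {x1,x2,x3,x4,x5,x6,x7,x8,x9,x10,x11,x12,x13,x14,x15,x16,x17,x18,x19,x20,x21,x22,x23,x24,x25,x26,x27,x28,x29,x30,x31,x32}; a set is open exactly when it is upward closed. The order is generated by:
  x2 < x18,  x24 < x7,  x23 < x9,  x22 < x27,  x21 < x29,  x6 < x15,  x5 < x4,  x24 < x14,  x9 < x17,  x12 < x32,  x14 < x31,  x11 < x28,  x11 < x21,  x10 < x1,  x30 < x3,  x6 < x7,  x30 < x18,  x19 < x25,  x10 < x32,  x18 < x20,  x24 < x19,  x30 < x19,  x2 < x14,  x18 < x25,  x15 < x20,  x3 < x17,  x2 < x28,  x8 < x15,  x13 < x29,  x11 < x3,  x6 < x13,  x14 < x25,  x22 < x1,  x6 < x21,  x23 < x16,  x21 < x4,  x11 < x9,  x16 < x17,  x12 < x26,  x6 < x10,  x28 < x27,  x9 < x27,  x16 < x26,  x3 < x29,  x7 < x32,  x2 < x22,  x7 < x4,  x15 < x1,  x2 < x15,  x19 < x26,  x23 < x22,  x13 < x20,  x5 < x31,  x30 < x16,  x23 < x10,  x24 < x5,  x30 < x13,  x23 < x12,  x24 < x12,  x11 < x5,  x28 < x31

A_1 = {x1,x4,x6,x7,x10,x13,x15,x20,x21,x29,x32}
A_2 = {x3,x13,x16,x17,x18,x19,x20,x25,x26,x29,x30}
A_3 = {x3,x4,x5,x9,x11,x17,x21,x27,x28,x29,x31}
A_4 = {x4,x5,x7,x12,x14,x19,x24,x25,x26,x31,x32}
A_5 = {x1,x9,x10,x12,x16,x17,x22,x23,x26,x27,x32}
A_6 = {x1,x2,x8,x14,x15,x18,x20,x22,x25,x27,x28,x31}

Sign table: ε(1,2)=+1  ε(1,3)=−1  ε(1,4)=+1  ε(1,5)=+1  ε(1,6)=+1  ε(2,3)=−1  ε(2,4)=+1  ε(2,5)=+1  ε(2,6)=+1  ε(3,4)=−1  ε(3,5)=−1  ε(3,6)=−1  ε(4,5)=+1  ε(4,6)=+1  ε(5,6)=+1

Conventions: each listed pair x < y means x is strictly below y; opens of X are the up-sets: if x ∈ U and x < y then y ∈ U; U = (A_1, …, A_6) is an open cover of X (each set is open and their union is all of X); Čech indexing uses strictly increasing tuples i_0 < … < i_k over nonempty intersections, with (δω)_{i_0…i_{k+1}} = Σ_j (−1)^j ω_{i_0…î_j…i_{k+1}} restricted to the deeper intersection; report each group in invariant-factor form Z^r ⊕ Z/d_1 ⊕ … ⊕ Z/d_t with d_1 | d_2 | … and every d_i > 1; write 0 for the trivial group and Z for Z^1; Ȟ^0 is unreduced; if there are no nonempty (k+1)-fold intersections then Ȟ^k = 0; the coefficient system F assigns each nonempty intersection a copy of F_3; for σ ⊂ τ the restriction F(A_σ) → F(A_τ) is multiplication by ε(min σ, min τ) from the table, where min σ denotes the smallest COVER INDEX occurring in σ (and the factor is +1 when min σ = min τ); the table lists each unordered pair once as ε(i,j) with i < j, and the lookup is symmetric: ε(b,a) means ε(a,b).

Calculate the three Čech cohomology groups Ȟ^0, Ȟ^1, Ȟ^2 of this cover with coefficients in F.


Ȟ^0 ≅ Z/3; Ȟ^1 ≅ 0; Ȟ^2 ≅ 0

nonempty intersections:
  A12={x13,x20,x29} A13={x4,x21,x29} A14={x4,x7,x32} A15={x1,x10,x32} A16={x1,x15,x20} A23={x3,x17,x29} A24={x19,x25,x26} A25={x16,x17,x26} A26={x18,x20,x25} A34={x4,x5,x31} A35={x9,x17,x27} A36={x27,x28,x31} A45={x12,x26,x32} A46={x14,x25,x31} A56={x1,x22,x27}
  A123={x29} A126={x20} A134={x4} A145={x32} A156={x1} A235={x17} A245={x26} A246={x25} A346={x31} A356={x27}
C dims 6,15,10; δ0: rk_F3 5; δ1: rk_F3 10
Ȟ^0: (6−5)−0=1 ⇒ Z/3
Ȟ^1: (15−10)−5=0 ⇒ 0
Ȟ^2: (10−0)−10=0 ⇒ 0


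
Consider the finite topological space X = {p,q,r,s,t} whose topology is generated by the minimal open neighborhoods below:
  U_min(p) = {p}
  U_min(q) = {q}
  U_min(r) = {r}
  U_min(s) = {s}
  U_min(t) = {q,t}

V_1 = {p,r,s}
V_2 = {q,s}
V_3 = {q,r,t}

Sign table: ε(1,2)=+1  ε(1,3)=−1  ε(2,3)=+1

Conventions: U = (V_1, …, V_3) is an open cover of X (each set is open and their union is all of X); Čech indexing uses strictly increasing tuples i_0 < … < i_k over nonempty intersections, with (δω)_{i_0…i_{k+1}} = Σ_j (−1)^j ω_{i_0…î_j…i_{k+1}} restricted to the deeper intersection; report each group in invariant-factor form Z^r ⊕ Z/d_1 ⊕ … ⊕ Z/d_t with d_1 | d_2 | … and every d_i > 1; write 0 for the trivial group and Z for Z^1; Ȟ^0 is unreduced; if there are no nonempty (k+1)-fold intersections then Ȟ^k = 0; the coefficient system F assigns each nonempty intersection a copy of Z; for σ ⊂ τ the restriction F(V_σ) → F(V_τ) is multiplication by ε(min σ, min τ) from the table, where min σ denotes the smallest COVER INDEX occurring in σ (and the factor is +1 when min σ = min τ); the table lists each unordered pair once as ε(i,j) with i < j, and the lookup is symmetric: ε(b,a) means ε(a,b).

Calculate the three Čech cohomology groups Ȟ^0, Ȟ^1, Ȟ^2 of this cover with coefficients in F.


intersection data:
  V12={s} V13={r} V23={q}
C dims 3,3; δ0: rk 3, SNF 1^2·2
Ȟ^0 = (3 − 3) − 0 = 0, so Ȟ^0 ≅ 0
Ȟ^1 = (3 − 0) − 3 = 0 plus torsion [2], so Ȟ^1 ≅ Z/2
Ȟ^2 = (0 − 0) − 0 = 0, so Ȟ^2 ≅ 0

Ȟ^0 = 0, Ȟ^1 = Z/2, Ȟ^2 = 0


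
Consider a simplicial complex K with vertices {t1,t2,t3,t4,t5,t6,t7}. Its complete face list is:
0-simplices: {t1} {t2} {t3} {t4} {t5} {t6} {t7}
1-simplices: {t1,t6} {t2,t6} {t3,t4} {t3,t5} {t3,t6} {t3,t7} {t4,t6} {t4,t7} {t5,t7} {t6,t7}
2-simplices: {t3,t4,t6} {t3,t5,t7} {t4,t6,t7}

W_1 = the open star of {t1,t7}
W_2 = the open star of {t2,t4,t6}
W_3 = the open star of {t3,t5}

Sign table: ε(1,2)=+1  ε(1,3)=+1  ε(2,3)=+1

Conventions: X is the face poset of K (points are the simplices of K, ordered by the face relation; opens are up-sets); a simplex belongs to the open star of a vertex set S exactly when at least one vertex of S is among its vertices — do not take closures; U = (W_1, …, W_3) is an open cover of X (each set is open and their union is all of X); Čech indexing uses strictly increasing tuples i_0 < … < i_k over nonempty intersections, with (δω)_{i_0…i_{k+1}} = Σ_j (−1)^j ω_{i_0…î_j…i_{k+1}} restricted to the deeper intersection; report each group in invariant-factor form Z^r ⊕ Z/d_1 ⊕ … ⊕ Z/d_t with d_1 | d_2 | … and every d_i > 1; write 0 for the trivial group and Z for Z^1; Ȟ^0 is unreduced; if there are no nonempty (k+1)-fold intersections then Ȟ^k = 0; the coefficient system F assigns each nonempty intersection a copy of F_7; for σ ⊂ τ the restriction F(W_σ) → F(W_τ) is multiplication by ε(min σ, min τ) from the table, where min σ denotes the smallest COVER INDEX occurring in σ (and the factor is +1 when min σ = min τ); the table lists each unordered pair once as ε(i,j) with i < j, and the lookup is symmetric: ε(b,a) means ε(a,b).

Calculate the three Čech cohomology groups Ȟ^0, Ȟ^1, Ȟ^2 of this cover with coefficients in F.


Ȟ^0 ≅ Z/7, Ȟ^1 ≅ Z/7, Ȟ^2 ≅ 0

nerve simplices:
  W1={{t1},{t7},{t1,t6},{t3,t7},{t4,t7},{t5,t7},{t6,t7},{t3,t5,t7},{t4,t6,t7}} W2={{t2},{t4},{t6},{t1,t6},{t2,t6},{t3,t4},{t3,t6},{t4,t6},{t4,t7},{t6,t7},{t3,t4,t6},{t4,t6,t7}} W3={{t3},{t5},{t3,t4},{t3,t5},{t3,t6},{t3,t7},{t5,t7},{t3,t4,t6},{t3,t5,t7}}
  W12={{t1,t6},{t4,t7},{t6,t7},{t4,t6,t7}} W13={{t3,t7},{t5,t7},{t3,t5,t7}} W23={{t3,t4},{t3,t6},{t3,t4,t6}}
C dims 3,3; δ0: rk_F7 2
degree 0: 3−2−0 = 1 → Ȟ^0 ≅ Z/7
degree 1: 3−0−2 = 1 → Ȟ^1 ≅ Z/7
degree 2: 0−0−0 = 0 → Ȟ^2 ≅ 0


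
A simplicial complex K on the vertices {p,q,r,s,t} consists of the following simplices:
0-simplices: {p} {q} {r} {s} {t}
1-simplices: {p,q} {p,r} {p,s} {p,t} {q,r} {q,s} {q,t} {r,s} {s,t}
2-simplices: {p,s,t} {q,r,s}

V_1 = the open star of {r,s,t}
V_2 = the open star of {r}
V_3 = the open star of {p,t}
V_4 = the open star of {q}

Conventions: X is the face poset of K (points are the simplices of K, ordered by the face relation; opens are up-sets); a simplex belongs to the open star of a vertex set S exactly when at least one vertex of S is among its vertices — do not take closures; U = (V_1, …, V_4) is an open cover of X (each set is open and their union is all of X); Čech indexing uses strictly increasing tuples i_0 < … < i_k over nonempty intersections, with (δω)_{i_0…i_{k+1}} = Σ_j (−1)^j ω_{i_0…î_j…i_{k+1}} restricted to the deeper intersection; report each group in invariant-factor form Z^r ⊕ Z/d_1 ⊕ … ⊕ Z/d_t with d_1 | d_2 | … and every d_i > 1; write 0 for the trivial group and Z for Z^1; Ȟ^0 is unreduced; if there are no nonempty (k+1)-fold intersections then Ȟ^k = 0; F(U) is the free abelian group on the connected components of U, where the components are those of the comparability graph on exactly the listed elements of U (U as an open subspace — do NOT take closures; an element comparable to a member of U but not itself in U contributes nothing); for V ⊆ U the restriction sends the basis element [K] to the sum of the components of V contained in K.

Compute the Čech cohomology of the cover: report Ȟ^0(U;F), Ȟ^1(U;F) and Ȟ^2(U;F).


Ȟ^0 ≅ Z, Ȟ^1 ≅ Z^3, Ȟ^2 ≅ 0

intersection data:
  V1={{r},{s},{t},{p,r},{p,s},{p,t},{q,r},{q,s},{q,t},{r,s},{s,t},{p,s,t},{q,r,s}} V2={{r},{p,r},{q,r},{r,s},{q,r,s}} V3={{p},{t},{p,q},{p,r},{p,s},{p,t},{q,t},{s,t},{p,s,t}} V4={{q},{p,q},{q,r},{q,s},{q,t},{q,r,s}}
  V12={{r},{p,r},{q,r},{r,s},{q,r,s}} V13={{t},{p,r},{p,s},{p,t},{q,t},{s,t},{p,s,t}} V14={{q,r},{q,s},{q,t},{q,r,s}} V23={{p,r}} V24={{q,r},{q,r,s}} V34={{p,q},{q,t}}
  V123={{p,r}} V124={{q,r},{q,r,s}} V134={{q,t}}
components per intersection:
  V1: {{r},{s},{t},{p,r},{p,s},{p,t},{q,r},{q,s},{q,t},{r,s},{s,t},{p,s,t},{q,r,s}}
  V2: {{r},{p,r},{q,r},{r,s},{q,r,s}}
  V3: {{p},{t},{p,q},{p,r},{p,s},{p,t},{q,t},{s,t},{p,s,t}}
  V4: {{q},{p,q},{q,r},{q,s},{q,t},{q,r,s}}
  V12: {{r},{p,r},{q,r},{r,s},{q,r,s}}
  V13: {{t},{p,s},{p,t},{q,t},{s,t},{p,s,t}} {{p,r}}
  V14: {{q,r},{q,s},{q,r,s}} {{q,t}}
  V23: {{p,r}}
  V24: {{q,r},{q,r,s}}
  V34: {{p,q}} {{q,t}}
  V123: {{p,r}}
  V124: {{q,r},{q,r,s}}
  V134: {{q,t}}
C dims 4,9,3; δ0: rk 3, SNF 1^3; δ1: rk 3, SNF 1^3
Ȟ^0 = (4 − 3) − 0 = 1, so Ȟ^0 ≅ Z
Ȟ^1 = (9 − 3) − 3 = 3, so Ȟ^1 ≅ Z^3
Ȟ^2 = (3 − 0) − 3 = 0, so Ȟ^2 ≅ 0


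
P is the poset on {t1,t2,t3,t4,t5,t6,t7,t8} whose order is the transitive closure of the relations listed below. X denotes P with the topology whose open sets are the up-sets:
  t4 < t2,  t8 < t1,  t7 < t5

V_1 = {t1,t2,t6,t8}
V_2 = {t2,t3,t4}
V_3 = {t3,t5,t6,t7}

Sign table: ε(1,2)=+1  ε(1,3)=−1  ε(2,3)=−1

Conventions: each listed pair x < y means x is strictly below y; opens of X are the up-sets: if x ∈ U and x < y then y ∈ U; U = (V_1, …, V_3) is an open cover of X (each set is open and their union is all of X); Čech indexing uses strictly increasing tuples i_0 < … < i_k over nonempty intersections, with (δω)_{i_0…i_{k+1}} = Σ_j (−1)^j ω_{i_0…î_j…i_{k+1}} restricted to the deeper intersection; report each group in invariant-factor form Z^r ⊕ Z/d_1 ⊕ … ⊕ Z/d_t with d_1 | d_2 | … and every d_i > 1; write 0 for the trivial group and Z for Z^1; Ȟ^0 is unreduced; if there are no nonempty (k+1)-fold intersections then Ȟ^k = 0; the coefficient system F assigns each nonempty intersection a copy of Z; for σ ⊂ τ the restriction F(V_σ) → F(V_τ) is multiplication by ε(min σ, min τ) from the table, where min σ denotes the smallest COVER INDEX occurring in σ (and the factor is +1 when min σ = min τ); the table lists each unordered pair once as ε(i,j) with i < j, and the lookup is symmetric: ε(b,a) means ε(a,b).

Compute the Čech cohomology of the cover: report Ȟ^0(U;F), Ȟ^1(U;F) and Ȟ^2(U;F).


Ȟ^0(U;F) ≅ Z, Ȟ^1(U;F) ≅ Z, Ȟ^2(U;F) ≅ 0

nonempty intersections:
  V12={t2} V13={t6} V23={t3}
C dims 3,3; δ0: rk 2, SNF 1^2
Ȟ^0: (3−2)−0=1 ⇒ Z
Ȟ^1: (3−0)−2=1 ⇒ Z
Ȟ^2: (0−0)−0=0 ⇒ 0


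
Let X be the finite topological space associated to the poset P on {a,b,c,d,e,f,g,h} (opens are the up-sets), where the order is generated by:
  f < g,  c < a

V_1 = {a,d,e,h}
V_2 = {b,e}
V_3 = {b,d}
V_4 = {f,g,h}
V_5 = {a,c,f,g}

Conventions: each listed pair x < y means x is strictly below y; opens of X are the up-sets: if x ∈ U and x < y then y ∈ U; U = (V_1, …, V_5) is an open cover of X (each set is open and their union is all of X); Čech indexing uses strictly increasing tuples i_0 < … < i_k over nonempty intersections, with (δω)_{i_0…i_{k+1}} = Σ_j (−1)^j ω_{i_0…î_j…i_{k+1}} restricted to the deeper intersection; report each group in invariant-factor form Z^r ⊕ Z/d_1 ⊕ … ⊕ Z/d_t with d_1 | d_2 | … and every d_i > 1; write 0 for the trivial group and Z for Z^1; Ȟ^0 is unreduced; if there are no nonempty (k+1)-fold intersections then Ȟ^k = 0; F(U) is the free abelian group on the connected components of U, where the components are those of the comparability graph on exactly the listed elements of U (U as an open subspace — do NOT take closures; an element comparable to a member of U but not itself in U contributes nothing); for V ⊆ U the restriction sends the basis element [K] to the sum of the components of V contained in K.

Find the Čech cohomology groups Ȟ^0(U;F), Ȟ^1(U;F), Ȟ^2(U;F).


Ȟ^0 = Z^6, Ȟ^1 = 0, Ȟ^2 = 0

nerve of the cover:
  V12={e} V13={d} V14={h} V15={a} V23={b} V45={f,g}
components per intersection:
  V1: {a} {d} {e} {h}
  V2: {b} {e}
  V3: {b} {d}
  V4: {f,g} {h}
  V5: {a,c} {f,g}
  V12: {e}
  V13: {d}
  V14: {h}
  V15: {a}
  V23: {b}
  V45: {f,g}
C dims 12,6; δ0: rk 6, SNF 1^6
Ȟ^0 = (12 − 6) − 0 = 6, so Ȟ^0 ≅ Z^6
Ȟ^1 = (6 − 0) − 6 = 0, so Ȟ^1 ≅ 0
Ȟ^2 = (0 − 0) − 0 = 0, so Ȟ^2 ≅ 0


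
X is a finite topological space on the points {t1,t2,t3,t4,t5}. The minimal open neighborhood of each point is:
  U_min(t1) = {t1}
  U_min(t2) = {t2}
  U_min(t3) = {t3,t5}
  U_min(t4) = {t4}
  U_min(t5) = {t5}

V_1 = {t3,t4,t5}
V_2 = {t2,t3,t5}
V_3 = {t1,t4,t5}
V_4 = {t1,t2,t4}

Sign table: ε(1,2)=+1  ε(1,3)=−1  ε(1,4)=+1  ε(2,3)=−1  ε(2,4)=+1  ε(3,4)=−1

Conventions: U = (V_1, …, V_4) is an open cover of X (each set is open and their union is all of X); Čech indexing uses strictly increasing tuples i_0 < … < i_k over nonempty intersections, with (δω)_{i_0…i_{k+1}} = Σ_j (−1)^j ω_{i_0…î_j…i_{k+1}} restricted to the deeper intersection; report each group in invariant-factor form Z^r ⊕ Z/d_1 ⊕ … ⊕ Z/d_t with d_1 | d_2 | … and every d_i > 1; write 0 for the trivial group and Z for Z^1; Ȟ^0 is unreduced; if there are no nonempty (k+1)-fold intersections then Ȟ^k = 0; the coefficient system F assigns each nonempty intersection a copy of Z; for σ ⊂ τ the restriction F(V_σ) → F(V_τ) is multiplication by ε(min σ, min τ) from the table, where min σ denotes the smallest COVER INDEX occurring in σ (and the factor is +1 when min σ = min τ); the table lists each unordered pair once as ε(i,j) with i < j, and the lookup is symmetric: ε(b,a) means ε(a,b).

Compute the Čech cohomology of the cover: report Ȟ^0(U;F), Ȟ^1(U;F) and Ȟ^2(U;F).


nonempty intersections:
  V12={t3,t5} V13={t4,t5} V14={t4} V23={t5} V24={t2} V34={t1,t4}
  V123={t5} V134={t4}
C dims 4,6,2; δ0: rk 3, SNF 1^3; δ1: rk 2, SNF 1^2
Ȟ^0: (4−3)−0=1 ⇒ Z
Ȟ^1: (6−2)−3=1 ⇒ Z
Ȟ^2: (2−0)−2=0 ⇒ 0

Ȟ^0 ≅ Z,  Ȟ^1 ≅ Z,  Ȟ^2 ≅ 0


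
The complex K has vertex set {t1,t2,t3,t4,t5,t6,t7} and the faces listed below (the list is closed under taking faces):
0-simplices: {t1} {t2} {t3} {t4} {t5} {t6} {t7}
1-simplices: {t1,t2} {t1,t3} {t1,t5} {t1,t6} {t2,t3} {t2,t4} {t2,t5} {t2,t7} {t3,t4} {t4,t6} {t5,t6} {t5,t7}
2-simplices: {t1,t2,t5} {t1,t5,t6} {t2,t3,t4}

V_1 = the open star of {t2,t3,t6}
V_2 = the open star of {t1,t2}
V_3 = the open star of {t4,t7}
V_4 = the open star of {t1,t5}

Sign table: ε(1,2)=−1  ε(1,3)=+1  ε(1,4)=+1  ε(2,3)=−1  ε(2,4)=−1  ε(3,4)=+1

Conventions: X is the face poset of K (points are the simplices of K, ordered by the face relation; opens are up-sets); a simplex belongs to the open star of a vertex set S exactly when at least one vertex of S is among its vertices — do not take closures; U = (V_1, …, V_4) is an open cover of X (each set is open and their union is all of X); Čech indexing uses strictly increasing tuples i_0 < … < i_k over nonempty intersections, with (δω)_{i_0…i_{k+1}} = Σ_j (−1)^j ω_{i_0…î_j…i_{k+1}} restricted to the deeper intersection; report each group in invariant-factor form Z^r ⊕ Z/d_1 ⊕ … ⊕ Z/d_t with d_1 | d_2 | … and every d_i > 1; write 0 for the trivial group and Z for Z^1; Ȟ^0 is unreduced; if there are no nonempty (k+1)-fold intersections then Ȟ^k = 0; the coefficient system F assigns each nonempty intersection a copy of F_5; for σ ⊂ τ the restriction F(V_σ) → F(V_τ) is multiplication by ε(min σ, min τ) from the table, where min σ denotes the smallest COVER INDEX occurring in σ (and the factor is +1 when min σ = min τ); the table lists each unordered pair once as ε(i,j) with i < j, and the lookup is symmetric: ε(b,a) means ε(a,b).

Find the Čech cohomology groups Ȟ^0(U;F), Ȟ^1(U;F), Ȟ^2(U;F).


nerve simplices:
  V1={{t2},{t3},{t6},{t1,t2},{t1,t3},{t1,t6},{t2,t3},{t2,t4},{t2,t5},{t2,t7},{t3,t4},{t4,t6},{t5,t6},{t1,t2,t5},{t1,t5,t6},{t2,t3,t4}} V2={{t1},{t2},{t1,t2},{t1,t3},{t1,t5},{t1,t6},{t2,t3},{t2,t4},{t2,t5},{t2,t7},{t1,t2,t5},{t1,t5,t6},{t2,t3,t4}} V3={{t4},{t7},{t2,t4},{t2,t7},{t3,t4},{t4,t6},{t5,t7},{t2,t3,t4}} V4={{t1},{t5},{t1,t2},{t1,t3},{t1,t5},{t1,t6},{t2,t5},{t5,t6},{t5,t7},{t1,t2,t5},{t1,t5,t6}}
  V12={{t2},{t1,t2},{t1,t3},{t1,t6},{t2,t3},{t2,t4},{t2,t5},{t2,t7},{t1,t2,t5},{t1,t5,t6},{t2,t3,t4}} V13={{t2,t4},{t2,t7},{t3,t4},{t4,t6},{t2,t3,t4}} V14={{t1,t2},{t1,t3},{t1,t6},{t2,t5},{t5,t6},{t1,t2,t5},{t1,t5,t6}} V23={{t2,t4},{t2,t7},{t2,t3,t4}} V24={{t1},{t1,t2},{t1,t3},{t1,t5},{t1,t6},{t2,t5},{t1,t2,t5},{t1,t5,t6}} V34={{t5,t7}}
  V123={{t2,t4},{t2,t7},{t2,t3,t4}} V124={{t1,t2},{t1,t3},{t1,t6},{t2,t5},{t1,t2,t5},{t1,t5,t6}}
C dims 4,6,2; δ0: rk_F5 3; δ1: rk_F5 2
degree 0: 4−3−0 = 1 → Ȟ^0 ≅ Z/5
degree 1: 6−2−3 = 1 → Ȟ^1 ≅ Z/5
degree 2: 2−0−2 = 0 → Ȟ^2 ≅ 0

Ȟ^0 ≅ Z/5, Ȟ^1 ≅ Z/5 and Ȟ^2 ≅ 0


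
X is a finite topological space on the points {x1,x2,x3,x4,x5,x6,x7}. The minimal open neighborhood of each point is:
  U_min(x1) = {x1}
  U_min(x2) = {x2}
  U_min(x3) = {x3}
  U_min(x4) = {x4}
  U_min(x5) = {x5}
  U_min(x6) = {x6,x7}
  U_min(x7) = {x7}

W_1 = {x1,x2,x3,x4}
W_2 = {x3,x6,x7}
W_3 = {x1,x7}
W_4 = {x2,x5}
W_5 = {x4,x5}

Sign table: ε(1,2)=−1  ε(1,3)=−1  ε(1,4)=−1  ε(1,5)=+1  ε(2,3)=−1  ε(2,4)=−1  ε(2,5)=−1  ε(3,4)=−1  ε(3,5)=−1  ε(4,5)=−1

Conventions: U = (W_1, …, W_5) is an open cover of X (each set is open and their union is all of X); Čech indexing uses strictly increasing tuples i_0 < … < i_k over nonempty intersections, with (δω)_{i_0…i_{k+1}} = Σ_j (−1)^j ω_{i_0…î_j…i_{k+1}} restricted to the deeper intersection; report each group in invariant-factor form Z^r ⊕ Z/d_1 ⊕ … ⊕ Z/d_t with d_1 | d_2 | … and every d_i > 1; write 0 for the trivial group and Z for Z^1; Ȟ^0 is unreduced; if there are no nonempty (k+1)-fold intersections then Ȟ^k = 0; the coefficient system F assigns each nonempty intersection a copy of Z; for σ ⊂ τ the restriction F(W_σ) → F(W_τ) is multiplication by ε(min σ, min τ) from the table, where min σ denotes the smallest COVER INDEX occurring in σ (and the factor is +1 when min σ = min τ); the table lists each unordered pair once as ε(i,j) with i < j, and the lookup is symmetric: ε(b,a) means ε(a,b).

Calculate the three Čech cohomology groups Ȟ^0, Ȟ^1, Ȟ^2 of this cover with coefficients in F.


Ȟ^0(U;F) ≅ 0; Ȟ^1(U;F) ≅ Z ⊕ Z/2; Ȟ^2(U;F) ≅ 0

nonempty overlaps:
  W12={x3} W13={x1} W14={x2} W15={x4} W23={x7} W45={x5}
C dims 5,6; δ0: rk 5, SNF 1^4·2
degree 0: 5−5−0 = 0 → Ȟ^0 ≅ 0
degree 1: 6−0−5 = 1 plus torsion [2] → Ȟ^1 ≅ Z ⊕ Z/2
degree 2: 0−0−0 = 0 → Ȟ^2 ≅ 0


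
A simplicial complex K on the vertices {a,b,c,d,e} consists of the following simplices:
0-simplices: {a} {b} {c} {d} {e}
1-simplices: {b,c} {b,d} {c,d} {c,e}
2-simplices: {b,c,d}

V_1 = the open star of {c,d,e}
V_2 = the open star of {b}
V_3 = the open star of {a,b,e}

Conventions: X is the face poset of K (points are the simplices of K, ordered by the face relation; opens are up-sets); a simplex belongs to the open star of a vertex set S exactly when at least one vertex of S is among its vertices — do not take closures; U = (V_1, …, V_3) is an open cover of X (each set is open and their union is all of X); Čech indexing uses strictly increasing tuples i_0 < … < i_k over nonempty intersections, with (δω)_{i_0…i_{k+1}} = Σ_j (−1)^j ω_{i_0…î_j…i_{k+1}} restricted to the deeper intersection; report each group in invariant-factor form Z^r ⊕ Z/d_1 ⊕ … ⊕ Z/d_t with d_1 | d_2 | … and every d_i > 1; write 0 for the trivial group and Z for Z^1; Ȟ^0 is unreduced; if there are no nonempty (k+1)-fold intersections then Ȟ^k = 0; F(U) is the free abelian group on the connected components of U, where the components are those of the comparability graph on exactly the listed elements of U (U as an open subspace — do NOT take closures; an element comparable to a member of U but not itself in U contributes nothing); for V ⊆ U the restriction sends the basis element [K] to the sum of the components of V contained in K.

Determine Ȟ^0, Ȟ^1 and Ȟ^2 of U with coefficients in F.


nerve simplices:
  V1={{c},{d},{e},{b,c},{b,d},{c,d},{c,e},{b,c,d}} V2={{b},{b,c},{b,d},{b,c,d}} V3={{a},{b},{e},{b,c},{b,d},{c,e},{b,c,d}}
  V12={{b,c},{b,d},{b,c,d}} V13={{e},{b,c},{b,d},{c,e},{b,c,d}} V23={{b},{b,c},{b,d},{b,c,d}}
  V123={{b,c},{b,d},{b,c,d}}
components per intersection:
  V1: {{c},{d},{e},{b,c},{b,d},{c,d},{c,e},{b,c,d}}
  V2: {{b},{b,c},{b,d},{b,c,d}}
  V3: {{a}} {{b},{b,c},{b,d},{b,c,d}} {{e},{c,e}}
  V12: {{b,c},{b,d},{b,c,d}}
  V13: {{e},{c,e}} {{b,c},{b,d},{b,c,d}}
  V23: {{b},{b,c},{b,d},{b,c,d}}
  V123: {{b,c},{b,d},{b,c,d}}
C dims 5,4,1; δ0: rk 3, SNF 1^3; δ1: rk 1, SNF 1^1
degree 0: 5−3−0 = 2 → Ȟ^0 ≅ Z^2
degree 1: 4−1−3 = 0 → Ȟ^1 ≅ 0
degree 2: 1−0−1 = 0 → Ȟ^2 ≅ 0

Ȟ^0 = Z^2,  Ȟ^1 = 0,  Ȟ^2 = 0


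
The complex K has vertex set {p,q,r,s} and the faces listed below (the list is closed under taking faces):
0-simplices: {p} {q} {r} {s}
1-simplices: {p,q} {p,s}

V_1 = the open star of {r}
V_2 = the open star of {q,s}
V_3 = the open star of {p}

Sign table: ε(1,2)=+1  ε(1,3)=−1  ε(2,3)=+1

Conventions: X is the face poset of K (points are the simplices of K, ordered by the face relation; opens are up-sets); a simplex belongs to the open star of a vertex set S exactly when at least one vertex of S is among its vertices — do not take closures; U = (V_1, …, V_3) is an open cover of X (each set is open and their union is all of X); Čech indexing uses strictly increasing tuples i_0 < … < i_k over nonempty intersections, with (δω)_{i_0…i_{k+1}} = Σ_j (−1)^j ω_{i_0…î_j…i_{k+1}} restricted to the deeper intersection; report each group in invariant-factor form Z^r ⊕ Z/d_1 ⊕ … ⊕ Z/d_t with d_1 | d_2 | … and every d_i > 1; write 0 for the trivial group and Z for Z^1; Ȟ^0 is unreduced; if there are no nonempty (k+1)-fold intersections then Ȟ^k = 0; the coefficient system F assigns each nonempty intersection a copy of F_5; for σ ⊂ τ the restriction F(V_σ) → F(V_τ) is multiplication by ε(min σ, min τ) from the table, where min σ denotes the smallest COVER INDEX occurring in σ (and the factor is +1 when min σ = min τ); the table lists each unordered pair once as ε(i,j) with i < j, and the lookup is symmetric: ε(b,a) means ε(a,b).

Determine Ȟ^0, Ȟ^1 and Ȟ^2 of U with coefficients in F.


Ȟ^0(U;F) ≅ Z/5 ⊕ Z/5,  Ȟ^1(U;F) ≅ 0,  Ȟ^2(U;F) ≅ 0

nerve simplices:
  V1={{r}} V2={{q},{s},{p,q},{p,s}} V3={{p},{p,q},{p,s}}
  V23={{p,q},{p,s}}
C dims 3,1; δ0: rk_F5 1
degree 0: 3−1−0 = 2 → Ȟ^0 ≅ Z/5 ⊕ Z/5
degree 1: 1−0−1 = 0 → Ȟ^1 ≅ 0
degree 2: 0−0−0 = 0 → Ȟ^2 ≅ 0


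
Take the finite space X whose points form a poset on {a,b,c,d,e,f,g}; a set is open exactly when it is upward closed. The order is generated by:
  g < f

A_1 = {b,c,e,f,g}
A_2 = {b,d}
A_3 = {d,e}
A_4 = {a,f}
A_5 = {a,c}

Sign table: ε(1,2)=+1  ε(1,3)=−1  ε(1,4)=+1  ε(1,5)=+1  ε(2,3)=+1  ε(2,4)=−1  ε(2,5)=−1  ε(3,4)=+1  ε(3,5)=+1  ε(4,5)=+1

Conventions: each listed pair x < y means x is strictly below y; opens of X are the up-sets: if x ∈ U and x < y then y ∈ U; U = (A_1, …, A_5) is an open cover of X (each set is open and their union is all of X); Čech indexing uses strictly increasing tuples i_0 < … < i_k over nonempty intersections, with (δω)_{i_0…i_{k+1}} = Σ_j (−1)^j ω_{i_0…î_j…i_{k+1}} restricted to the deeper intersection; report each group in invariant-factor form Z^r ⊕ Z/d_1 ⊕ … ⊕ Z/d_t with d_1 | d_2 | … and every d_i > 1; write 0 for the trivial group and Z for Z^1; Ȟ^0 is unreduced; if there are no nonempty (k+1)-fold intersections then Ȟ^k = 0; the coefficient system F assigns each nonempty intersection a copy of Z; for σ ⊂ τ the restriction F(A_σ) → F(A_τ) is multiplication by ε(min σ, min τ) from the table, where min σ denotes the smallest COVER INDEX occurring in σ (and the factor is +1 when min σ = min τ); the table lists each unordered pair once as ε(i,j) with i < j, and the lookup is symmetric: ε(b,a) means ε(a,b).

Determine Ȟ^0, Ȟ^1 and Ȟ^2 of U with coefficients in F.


Ȟ^0(U;F) ≅ 0,  Ȟ^1(U;F) ≅ Z ⊕ Z/2,  Ȟ^2(U;F) ≅ 0

intersection data:
  A12={b} A13={e} A14={f} A15={c} A23={d} A45={a}
C dims 5,6; δ0: rk 5, SNF 1^4·2
Ȟ^0 = (5 − 5) − 0 = 0, so Ȟ^0 ≅ 0
Ȟ^1 = (6 − 0) − 5 = 1 plus torsion [2], so Ȟ^1 ≅ Z ⊕ Z/2
Ȟ^2 = (0 − 0) − 0 = 0, so Ȟ^2 ≅ 0


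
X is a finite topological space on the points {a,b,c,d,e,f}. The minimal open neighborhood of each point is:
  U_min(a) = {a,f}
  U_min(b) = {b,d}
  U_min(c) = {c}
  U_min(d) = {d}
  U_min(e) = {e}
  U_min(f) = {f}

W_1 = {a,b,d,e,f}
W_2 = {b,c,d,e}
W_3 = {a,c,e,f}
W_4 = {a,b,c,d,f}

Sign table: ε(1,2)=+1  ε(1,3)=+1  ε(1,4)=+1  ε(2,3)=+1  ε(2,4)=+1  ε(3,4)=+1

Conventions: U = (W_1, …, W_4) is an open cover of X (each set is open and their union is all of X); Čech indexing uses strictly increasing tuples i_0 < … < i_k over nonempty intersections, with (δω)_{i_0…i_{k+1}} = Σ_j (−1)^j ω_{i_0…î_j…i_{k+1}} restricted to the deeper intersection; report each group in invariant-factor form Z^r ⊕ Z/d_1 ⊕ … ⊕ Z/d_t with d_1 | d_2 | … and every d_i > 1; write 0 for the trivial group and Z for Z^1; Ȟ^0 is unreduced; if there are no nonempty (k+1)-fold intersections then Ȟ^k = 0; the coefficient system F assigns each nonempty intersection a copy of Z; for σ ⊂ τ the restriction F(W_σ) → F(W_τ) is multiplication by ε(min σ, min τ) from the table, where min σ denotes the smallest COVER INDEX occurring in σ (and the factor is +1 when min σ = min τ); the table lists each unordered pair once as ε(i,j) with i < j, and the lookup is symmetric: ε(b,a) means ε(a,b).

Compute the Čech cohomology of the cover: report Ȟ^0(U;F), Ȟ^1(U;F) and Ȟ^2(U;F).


nonempty overlaps:
  W12={b,d,e} W13={a,e,f} W14={a,b,d,f} W23={c,e} W24={b,c,d} W34={a,c,f}
  W123={e} W124={b,d} W134={a,f} W234={c}
C dims 4,6,4; δ0: rk 3, SNF 1^3; δ1: rk 3, SNF 1^3
degree 0: 4−3−0 = 1 → Ȟ^0 ≅ Z
degree 1: 6−3−3 = 0 → Ȟ^1 ≅ 0
degree 2: 4−0−3 = 1 → Ȟ^2 ≅ Z

Ȟ^0 ≅ Z, Ȟ^1 ≅ 0 and Ȟ^2 ≅ Z


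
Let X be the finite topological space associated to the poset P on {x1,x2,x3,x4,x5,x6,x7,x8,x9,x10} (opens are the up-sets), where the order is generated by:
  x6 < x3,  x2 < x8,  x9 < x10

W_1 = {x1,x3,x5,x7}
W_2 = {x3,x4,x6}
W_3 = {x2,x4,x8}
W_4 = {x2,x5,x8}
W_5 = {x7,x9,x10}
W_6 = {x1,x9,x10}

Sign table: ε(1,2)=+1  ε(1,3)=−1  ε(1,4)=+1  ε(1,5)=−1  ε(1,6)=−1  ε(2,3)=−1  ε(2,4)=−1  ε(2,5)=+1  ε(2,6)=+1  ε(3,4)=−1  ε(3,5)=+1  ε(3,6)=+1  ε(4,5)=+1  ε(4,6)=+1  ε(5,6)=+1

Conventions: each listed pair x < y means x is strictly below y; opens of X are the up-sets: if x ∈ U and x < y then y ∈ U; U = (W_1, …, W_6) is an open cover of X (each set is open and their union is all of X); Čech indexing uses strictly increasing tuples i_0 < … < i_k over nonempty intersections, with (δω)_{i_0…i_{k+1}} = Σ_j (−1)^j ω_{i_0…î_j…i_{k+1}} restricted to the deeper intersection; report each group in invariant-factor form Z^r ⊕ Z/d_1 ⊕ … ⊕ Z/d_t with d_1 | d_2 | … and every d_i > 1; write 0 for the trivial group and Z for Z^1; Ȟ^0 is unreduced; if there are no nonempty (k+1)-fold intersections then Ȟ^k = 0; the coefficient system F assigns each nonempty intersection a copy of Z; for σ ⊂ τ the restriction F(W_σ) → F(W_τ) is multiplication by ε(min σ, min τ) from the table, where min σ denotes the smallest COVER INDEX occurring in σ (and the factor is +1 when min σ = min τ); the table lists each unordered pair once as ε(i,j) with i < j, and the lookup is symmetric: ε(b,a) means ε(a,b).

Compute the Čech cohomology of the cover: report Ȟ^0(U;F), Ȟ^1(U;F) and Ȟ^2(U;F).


cover nerve:
  W12={x3} W14={x5} W15={x7} W16={x1} W23={x4} W34={x2,x8} W56={x9,x10}
C dims 6,7; δ0: rk 5, SNF 1^5
Ȟ^0: (6−5)−0=1 ⇒ Z
Ȟ^1: (7−0)−5=2 ⇒ Z^2
Ȟ^2: (0−0)−0=0 ⇒ 0

Ȟ^0 = Z, Ȟ^1 = Z^2, Ȟ^2 = 0


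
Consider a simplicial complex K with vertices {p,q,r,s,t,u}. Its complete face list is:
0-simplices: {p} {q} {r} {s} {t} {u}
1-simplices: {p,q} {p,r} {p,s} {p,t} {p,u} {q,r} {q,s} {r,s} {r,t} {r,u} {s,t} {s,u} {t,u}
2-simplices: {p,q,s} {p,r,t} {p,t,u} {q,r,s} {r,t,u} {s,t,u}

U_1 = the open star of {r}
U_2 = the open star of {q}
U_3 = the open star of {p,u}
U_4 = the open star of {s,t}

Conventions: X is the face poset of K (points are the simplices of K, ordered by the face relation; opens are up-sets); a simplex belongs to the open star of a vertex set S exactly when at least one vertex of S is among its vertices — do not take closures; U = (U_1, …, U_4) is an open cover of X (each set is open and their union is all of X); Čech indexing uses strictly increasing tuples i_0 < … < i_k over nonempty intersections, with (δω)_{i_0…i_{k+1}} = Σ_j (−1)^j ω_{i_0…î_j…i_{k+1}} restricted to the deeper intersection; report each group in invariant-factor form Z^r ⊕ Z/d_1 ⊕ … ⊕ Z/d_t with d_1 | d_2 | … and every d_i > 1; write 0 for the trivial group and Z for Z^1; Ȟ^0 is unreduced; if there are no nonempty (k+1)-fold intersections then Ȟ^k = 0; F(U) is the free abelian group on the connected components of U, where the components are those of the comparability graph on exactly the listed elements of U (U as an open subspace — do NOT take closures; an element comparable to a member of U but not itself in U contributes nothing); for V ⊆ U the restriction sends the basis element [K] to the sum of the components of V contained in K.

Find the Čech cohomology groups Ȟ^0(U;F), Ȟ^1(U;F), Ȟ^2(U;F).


nonempty intersections:
  U1={{r},{p,r},{q,r},{r,s},{r,t},{r,u},{p,r,t},{q,r,s},{r,t,u}} U2={{q},{p,q},{q,r},{q,s},{p,q,s},{q,r,s}} U3={{p},{u},{p,q},{p,r},{p,s},{p,t},{p,u},{r,u},{s,u},{t,u},{p,q,s},{p,r,t},{p,t,u},{r,t,u},{s,t,u}} U4={{s},{t},{p,s},{p,t},{q,s},{r,s},{r,t},{s,t},{s,u},{t,u},{p,q,s},{p,r,t},{p,t,u},{q,r,s},{r,t,u},{s,t,u}}
  U12={{q,r},{q,r,s}} U13={{p,r},{r,u},{p,r,t},{r,t,u}} U14={{r,s},{r,t},{p,r,t},{q,r,s},{r,t,u}} U23={{p,q},{p,q,s}} U24={{q,s},{p,q,s},{q,r,s}} U34={{p,s},{p,t},{s,u},{t,u},{p,q,s},{p,r,t},{p,t,u},{r,t,u},{s,t,u}}
  U124={{q,r,s}} U134={{p,r,t},{r,t,u}} U234={{p,q,s}}
components per intersection:
  U1: {{r},{p,r},{q,r},{r,s},{r,t},{r,u},{p,r,t},{q,r,s},{r,t,u}}
  U2: {{q},{p,q},{q,r},{q,s},{p,q,s},{q,r,s}}
  U3: {{p},{u},{p,q},{p,r},{p,s},{p,t},{p,u},{r,u},{s,u},{t,u},{p,q,s},{p,r,t},{p,t,u},{r,t,u},{s,t,u}}
  U4: {{s},{t},{p,s},{p,t},{q,s},{r,s},{r,t},{s,t},{s,u},{t,u},{p,q,s},{p,r,t},{p,t,u},{q,r,s},{r,t,u},{s,t,u}}
  U12: {{q,r},{q,r,s}}
  U13: {{p,r},{p,r,t}} {{r,u},{r,t,u}}
  U14: {{r,s},{q,r,s}} {{r,t},{p,r,t},{r,t,u}}
  U23: {{p,q},{p,q,s}}
  U24: {{q,s},{p,q,s},{q,r,s}}
  U34: {{p,s},{p,q,s}} {{p,t},{s,u},{t,u},{p,r,t},{p,t,u},{r,t,u},{s,t,u}}
  U124: {{q,r,s}}
  U134: {{p,r,t}} {{r,t,u}}
  U234: {{p,q,s}}
C dims 4,9,4; δ0: rk 3, SNF 1^3; δ1: rk 4, SNF 1^4
Ȟ^0: (4−3)−0=1 ⇒ Z
Ȟ^1: (9−4)−3=2 ⇒ Z^2
Ȟ^2: (4−0)−4=0 ⇒ 0

Ȟ^0(U;F) ≅ Z, Ȟ^1(U;F) ≅ Z^2 and Ȟ^2(U;F) ≅ 0


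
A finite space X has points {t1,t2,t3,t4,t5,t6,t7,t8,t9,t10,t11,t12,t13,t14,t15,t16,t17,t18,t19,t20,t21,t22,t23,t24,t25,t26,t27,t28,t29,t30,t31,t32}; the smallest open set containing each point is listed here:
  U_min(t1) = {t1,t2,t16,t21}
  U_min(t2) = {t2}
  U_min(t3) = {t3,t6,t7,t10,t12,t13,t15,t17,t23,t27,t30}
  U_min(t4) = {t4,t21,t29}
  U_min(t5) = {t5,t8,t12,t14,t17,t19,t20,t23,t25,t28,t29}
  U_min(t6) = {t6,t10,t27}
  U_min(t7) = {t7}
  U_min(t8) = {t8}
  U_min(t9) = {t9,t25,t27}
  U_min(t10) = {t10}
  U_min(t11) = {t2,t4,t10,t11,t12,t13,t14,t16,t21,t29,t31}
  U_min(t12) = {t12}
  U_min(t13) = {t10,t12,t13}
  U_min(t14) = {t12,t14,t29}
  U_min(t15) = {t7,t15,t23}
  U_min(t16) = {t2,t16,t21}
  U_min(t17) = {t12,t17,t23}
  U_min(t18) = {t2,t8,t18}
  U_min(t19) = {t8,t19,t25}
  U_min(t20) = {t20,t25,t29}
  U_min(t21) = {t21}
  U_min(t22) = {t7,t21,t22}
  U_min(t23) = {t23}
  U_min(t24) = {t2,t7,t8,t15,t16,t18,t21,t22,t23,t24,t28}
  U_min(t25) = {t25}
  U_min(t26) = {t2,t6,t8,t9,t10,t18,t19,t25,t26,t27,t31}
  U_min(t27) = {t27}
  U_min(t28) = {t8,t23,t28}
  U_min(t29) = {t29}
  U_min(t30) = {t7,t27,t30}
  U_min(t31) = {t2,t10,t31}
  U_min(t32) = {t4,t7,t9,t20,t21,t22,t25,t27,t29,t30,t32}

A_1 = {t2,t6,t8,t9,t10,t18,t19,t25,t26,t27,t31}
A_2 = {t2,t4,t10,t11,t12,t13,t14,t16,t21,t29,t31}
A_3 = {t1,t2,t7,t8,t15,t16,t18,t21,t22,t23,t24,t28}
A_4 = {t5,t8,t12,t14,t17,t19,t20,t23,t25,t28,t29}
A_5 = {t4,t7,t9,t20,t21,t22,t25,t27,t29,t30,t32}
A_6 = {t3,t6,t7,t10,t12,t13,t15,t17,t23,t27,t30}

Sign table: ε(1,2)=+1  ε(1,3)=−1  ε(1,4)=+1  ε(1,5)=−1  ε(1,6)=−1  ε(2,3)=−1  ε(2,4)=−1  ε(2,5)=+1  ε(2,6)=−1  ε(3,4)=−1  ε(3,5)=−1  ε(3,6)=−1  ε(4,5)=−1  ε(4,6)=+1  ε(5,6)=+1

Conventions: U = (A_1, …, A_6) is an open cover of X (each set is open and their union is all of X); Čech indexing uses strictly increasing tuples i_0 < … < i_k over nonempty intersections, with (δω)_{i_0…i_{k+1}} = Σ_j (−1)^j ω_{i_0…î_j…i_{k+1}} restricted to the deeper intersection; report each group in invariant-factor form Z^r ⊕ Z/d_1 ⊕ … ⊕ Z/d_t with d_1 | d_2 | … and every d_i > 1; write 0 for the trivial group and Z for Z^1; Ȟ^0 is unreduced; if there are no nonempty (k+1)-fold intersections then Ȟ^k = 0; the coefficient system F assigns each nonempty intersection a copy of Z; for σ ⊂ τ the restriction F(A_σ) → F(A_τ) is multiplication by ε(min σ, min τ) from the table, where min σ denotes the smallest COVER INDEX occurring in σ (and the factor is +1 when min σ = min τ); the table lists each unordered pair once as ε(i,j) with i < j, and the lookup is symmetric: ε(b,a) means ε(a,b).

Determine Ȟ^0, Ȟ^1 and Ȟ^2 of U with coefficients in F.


Ȟ^0 = 0, Ȟ^1 = Z/2 and Ȟ^2 = Z

nonempty overlaps:
  A12={t2,t10,t31} A13={t2,t8,t18} A14={t8,t19,t25} A15={t9,t25,t27} A16={t6,t10,t27} A23={t2,t16,t21} A24={t12,t14,t29} A25={t4,t21,t29} A26={t10,t12,t13} A34={t8,t23,t28} A35={t7,t21,t22} A36={t7,t15,t23} A45={t20,t25,t29} A46={t12,t17,t23} A56={t7,t27,t30}
  A123={t2} A126={t10} A134={t8} A145={t25} A156={t27} A235={t21} A245={t29} A246={t12} A346={t23} A356={t7}
C dims 6,15,10; δ0: rk 6, SNF 1^5·2; δ1: rk 9, SNF 1^9
degree 0: 6−6−0 = 0 → Ȟ^0 ≅ 0
degree 1: 15−9−6 = 0 plus torsion [2] → Ȟ^1 ≅ Z/2
degree 2: 10−0−9 = 1 → Ȟ^2 ≅ Z


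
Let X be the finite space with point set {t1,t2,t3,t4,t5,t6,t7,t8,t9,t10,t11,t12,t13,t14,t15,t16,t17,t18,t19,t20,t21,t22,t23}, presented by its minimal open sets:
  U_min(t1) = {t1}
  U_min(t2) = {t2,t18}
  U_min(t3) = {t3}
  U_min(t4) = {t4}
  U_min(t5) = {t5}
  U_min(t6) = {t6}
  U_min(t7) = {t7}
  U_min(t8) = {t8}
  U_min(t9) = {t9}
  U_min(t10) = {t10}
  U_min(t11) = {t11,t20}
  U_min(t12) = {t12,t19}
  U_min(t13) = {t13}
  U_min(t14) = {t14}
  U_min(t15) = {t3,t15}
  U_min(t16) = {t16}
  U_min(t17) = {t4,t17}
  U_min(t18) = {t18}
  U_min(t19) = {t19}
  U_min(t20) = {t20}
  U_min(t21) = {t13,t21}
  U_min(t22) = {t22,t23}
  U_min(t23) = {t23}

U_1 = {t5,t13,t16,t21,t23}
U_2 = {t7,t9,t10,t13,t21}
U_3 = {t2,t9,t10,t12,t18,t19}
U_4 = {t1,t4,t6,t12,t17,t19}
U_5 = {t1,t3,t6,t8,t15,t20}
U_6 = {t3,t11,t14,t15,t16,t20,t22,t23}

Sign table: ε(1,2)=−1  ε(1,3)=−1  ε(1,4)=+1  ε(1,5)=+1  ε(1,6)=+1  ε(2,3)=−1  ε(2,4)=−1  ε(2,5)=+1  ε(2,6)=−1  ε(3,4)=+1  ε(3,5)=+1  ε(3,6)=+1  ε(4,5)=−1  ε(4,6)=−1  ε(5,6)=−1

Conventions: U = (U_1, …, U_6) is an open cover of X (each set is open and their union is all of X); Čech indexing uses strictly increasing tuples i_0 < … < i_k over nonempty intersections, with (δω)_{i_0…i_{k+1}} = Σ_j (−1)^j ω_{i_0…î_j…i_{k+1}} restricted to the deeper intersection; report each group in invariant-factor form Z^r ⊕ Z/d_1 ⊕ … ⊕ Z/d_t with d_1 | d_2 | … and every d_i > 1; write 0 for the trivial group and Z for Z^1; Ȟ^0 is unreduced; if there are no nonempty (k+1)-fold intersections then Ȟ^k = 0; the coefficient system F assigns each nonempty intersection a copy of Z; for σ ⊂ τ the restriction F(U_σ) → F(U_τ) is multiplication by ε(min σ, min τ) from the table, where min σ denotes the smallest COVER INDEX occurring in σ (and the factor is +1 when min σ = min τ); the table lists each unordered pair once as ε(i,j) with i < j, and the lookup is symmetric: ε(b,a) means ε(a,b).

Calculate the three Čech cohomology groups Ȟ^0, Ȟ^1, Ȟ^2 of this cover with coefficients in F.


nerve of the cover:
  U12={t13,t21} U16={t16,t23} U23={t9,t10} U34={t12,t19} U45={t1,t6} U56={t3,t15,t20}
C dims 6,6; δ0: rk 5, SNF 1^5
Ȟ^0 = (6 − 5) − 0 = 1, so Ȟ^0 ≅ Z
Ȟ^1 = (6 − 0) − 5 = 1, so Ȟ^1 ≅ Z
Ȟ^2 = (0 − 0) − 0 = 0, so Ȟ^2 ≅ 0

Ȟ^0(U;F) ≅ Z, Ȟ^1(U;F) ≅ Z, Ȟ^2(U;F) ≅ 0


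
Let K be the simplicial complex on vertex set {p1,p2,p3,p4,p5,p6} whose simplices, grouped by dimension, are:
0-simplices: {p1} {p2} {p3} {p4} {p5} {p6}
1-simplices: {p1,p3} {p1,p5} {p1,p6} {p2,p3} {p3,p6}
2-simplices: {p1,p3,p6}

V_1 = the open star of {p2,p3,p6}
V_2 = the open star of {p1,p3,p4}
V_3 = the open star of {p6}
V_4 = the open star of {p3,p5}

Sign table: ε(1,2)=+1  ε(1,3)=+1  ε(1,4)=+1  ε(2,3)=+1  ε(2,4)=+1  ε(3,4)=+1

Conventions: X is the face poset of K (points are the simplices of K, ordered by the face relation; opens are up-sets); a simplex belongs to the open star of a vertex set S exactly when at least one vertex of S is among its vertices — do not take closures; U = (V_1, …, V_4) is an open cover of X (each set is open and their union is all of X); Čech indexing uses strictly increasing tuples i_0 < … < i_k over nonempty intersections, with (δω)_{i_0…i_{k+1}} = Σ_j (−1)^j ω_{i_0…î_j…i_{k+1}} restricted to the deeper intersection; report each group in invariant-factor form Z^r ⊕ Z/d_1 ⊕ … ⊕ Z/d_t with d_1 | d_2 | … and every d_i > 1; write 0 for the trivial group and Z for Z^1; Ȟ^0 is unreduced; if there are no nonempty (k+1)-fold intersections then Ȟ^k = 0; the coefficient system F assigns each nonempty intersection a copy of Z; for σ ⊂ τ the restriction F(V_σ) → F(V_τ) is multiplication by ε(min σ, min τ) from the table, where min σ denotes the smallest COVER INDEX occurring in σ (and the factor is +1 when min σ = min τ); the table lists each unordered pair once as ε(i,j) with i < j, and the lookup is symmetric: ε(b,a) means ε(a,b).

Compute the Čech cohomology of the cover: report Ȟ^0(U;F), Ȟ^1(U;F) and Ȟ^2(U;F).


nonempty overlaps:
  V1={{p2},{p3},{p6},{p1,p3},{p1,p6},{p2,p3},{p3,p6},{p1,p3,p6}} V2={{p1},{p3},{p4},{p1,p3},{p1,p5},{p1,p6},{p2,p3},{p3,p6},{p1,p3,p6}} V3={{p6},{p1,p6},{p3,p6},{p1,p3,p6}} V4={{p3},{p5},{p1,p3},{p1,p5},{p2,p3},{p3,p6},{p1,p3,p6}}
  V12={{p3},{p1,p3},{p1,p6},{p2,p3},{p3,p6},{p1,p3,p6}} V13={{p6},{p1,p6},{p3,p6},{p1,p3,p6}} V14={{p3},{p1,p3},{p2,p3},{p3,p6},{p1,p3,p6}} V23={{p1,p6},{p3,p6},{p1,p3,p6}} V24={{p3},{p1,p3},{p1,p5},{p2,p3},{p3,p6},{p1,p3,p6}} V34={{p3,p6},{p1,p3,p6}}
  V123={{p1,p6},{p3,p6},{p1,p3,p6}} V124={{p3},{p1,p3},{p2,p3},{p3,p6},{p1,p3,p6}} V134={{p3,p6},{p1,p3,p6}} V234={{p3,p6},{p1,p3,p6}}
  V1234={{p3,p6},{p1,p3,p6}}
C dims 4,6,4,1; δ0: rk 3, SNF 1^3; δ1: rk 3, SNF 1^3; δ2: rk 1, SNF 1^1
degree 0: 4−3−0 = 1 → Ȟ^0 ≅ Z
degree 1: 6−3−3 = 0 → Ȟ^1 ≅ 0
degree 2: 4−1−3 = 0 → Ȟ^2 ≅ 0

Ȟ^0 = Z, Ȟ^1 = 0, Ȟ^2 = 0
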